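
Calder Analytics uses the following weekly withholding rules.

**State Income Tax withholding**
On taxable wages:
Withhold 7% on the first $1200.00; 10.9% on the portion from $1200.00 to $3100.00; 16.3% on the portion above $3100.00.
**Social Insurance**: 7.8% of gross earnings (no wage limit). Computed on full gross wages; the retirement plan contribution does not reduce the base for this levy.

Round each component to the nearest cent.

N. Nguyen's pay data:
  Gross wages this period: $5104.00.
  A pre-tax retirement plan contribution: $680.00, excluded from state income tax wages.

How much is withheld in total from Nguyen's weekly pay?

State Income Tax: taxable = $5104.00 − $680.00 = $4424.00
  $291.10 + 16.3% × ($4424.00 − $3100.00) = $291.10 + 16.3% × $1324.00 = $506.91
Social Insurance: 7.8% × $5104.00 = $398.11
Total: $506.91 + $398.11 = $905.02

$905.02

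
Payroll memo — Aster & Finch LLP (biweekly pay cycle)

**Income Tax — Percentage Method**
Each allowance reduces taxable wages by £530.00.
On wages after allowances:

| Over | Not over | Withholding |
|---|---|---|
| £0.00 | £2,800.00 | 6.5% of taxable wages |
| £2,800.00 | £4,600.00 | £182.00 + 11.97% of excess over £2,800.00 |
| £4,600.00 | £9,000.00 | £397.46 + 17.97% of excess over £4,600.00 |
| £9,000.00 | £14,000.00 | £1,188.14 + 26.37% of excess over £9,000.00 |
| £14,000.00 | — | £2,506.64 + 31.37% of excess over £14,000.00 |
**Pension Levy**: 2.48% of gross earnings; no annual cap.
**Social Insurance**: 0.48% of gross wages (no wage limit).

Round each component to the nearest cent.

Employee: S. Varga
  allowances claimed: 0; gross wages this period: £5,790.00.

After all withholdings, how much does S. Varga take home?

Income Tax: taxable = £5,790.00
  £397.46 + 17.97% × (£5,790.00 − £4,600.00) = £397.46 + 17.97% × £1,190.00 = £611.30
Pension Levy: 2.48% × £5,790.00 = £143.59
Social Insurance: 0.48% × £5,790.00 = £27.79
Total withheld: £611.30 + £143.59 + £27.79 = £782.68
Net pay: £5,790.00 − £782.68 = £5,007.32

£5,007.32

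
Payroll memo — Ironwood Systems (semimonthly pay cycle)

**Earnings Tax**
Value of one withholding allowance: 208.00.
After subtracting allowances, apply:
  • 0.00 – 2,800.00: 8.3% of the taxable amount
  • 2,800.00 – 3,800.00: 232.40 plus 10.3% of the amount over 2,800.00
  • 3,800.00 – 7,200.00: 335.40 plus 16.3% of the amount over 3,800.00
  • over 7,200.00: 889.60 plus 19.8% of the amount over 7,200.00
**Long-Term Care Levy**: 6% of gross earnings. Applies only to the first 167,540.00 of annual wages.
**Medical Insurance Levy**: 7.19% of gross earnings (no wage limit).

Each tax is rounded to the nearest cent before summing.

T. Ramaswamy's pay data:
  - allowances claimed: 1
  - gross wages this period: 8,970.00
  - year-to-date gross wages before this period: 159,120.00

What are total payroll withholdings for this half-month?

2,349.02

Earnings Tax: taxable = 8,970.00 − 1×208.00 = 8,762.00
  889.60 + 19.8% × (8,762.00 − 7,200.00) = 889.60 + 19.8% × 1,562.00 = 1,198.88
Long-Term Care Levy: cap 167,540.00 − YTD 159,120.00 = 8,420.00 subject; 6% × 8,420.00 = 505.20
Medical Insurance Levy: 7.19% × 8,970.00 = 644.94
Total: 1,198.88 + 505.20 + 644.94 = 2,349.02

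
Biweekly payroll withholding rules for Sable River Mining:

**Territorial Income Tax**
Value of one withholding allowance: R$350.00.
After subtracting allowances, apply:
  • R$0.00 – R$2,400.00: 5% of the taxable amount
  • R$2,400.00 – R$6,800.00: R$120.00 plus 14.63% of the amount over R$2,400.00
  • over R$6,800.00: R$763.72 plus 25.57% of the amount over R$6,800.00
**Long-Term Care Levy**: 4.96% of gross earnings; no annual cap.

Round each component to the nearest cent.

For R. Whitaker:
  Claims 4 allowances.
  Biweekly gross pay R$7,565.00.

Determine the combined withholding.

R$1,046.04

Territorial Income Tax: taxable = R$7,565.00 − 4×R$350.00 = R$6,165.00
  R$120.00 + 14.63% × (R$6,165.00 − R$2,400.00) = R$120.00 + 14.63% × R$3,765.00 = R$670.82
Long-Term Care Levy: 4.96% × R$7,565.00 = R$375.22
Total: R$670.82 + R$375.22 = R$1,046.04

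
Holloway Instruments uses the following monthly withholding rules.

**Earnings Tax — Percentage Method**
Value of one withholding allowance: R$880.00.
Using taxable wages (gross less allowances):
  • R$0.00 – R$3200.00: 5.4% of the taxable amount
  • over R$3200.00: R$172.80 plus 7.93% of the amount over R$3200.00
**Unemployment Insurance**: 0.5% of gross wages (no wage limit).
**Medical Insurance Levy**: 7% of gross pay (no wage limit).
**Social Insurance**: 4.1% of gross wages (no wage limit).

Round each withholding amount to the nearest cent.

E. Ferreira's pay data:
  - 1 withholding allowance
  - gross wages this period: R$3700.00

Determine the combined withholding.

R$581.48

Earnings Tax: taxable = R$3700.00 − 1×R$880.00 = R$2820.00
  5.4% × R$2820.00 = R$152.28
Unemployment Insurance: 0.5% × R$3700.00 = R$18.50
Medical Insurance Levy: 7% × R$3700.00 = R$259.00
Social Insurance: 4.1% × R$3700.00 = R$151.70
Total: R$152.28 + R$18.50 + R$259.00 + R$151.70 = R$581.48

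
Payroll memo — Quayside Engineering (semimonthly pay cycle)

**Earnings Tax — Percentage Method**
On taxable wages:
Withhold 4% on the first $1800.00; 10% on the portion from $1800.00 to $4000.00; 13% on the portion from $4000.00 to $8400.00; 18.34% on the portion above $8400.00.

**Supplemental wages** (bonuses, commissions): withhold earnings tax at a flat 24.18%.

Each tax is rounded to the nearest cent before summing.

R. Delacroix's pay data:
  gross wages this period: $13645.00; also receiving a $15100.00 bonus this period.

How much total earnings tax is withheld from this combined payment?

$5477.11

Earnings Tax: taxable = $13645.00
  $864.00 + 18.34% × ($13645.00 − $8400.00) = $864.00 + 18.34% × $5245.00 = $1825.93
Supplemental (24.18% flat on bonus): 24.18% × $15100.00 = $3651.18
Total earnings tax: $1825.93 + $3651.18 = $5477.11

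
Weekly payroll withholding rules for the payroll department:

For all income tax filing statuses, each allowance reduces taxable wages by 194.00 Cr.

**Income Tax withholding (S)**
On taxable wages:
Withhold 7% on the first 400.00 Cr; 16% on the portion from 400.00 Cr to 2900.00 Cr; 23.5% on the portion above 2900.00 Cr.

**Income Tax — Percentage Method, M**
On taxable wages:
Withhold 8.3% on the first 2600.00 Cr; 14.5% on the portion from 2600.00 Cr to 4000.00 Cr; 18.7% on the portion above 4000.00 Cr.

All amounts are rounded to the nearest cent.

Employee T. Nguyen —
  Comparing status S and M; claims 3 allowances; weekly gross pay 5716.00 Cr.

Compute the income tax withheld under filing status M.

630.86 Cr

Income Tax (M): taxable = 5716.00 Cr − 3×194.00 Cr = 5134.00 Cr
  418.80 Cr + 18.7% × (5134.00 Cr − 4000.00 Cr) = 418.80 Cr + 18.7% × 1134.00 Cr = 630.86 Cr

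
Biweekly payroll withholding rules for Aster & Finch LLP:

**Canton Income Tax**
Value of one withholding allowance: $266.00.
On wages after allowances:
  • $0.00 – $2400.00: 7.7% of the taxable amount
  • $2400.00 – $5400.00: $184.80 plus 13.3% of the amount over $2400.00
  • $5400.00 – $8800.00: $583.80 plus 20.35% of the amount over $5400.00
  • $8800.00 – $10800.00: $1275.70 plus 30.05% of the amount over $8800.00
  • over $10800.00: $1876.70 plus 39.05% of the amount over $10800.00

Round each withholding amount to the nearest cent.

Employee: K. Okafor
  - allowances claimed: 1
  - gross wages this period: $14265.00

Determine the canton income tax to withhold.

$3125.91

Canton Income Tax: taxable = $14265.00 − 1×$266.00 = $13999.00
  $1876.70 + 39.05% × ($13999.00 − $10800.00) = $1876.70 + 39.05% × $3199.00 = $3125.91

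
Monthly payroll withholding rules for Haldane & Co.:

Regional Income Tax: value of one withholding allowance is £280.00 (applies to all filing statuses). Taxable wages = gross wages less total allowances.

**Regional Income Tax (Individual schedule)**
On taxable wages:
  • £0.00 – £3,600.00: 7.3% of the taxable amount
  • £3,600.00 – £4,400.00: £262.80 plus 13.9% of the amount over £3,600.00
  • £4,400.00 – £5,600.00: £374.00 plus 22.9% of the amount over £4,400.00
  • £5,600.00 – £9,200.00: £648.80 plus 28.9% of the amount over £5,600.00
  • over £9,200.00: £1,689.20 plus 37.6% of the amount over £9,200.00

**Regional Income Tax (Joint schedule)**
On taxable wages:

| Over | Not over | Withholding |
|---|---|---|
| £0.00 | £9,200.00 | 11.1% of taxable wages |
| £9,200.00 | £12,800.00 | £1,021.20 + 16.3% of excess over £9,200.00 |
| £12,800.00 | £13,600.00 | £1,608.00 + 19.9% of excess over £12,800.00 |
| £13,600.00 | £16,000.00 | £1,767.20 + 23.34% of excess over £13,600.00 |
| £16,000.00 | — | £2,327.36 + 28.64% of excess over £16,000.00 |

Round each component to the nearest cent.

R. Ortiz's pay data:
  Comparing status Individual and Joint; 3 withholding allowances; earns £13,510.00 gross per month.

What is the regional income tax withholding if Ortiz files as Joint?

£1,586.81

Regional Income Tax (Joint): taxable = £13,510.00 − 3×£280.00 = £12,670.00
  £1,021.20 + 16.3% × (£12,670.00 − £9,200.00) = £1,021.20 + 16.3% × £3,470.00 = £1,586.81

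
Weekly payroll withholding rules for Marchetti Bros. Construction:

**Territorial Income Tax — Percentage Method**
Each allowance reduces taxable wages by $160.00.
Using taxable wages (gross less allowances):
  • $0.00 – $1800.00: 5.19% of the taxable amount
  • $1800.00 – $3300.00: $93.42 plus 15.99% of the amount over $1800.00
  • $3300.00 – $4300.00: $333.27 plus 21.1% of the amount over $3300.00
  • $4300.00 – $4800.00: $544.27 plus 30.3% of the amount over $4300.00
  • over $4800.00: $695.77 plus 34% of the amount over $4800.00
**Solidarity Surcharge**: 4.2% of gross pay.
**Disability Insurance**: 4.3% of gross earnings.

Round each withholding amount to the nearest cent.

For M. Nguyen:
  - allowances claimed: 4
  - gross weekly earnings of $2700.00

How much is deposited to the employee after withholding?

Territorial Income Tax: taxable = $2700.00 − 4×$160.00 = $2060.00
  $93.42 + 15.99% × ($2060.00 − $1800.00) = $93.42 + 15.99% × $260.00 = $134.99
Solidarity Surcharge: 4.2% × $2700.00 = $113.40
Disability Insurance: 4.3% × $2700.00 = $116.10
Total withheld: $134.99 + $113.40 + $116.10 = $364.49
Net pay: $2700.00 − $364.49 = $2335.51

$2335.51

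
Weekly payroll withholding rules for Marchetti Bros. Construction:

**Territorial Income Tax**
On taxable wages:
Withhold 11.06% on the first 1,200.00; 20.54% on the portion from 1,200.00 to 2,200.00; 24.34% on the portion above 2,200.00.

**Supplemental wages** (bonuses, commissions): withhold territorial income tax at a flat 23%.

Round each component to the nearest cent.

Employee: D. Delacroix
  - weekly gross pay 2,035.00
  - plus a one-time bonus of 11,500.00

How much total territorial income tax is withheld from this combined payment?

Territorial Income Tax: taxable = 2,035.00
  132.72 + 20.54% × (2,035.00 − 1,200.00) = 132.72 + 20.54% × 835.00 = 304.23
Supplemental (23% flat on bonus): 23% × 11,500.00 = 2,645.00
Total territorial income tax: 304.23 + 2,645.00 = 2,949.23

2,949.23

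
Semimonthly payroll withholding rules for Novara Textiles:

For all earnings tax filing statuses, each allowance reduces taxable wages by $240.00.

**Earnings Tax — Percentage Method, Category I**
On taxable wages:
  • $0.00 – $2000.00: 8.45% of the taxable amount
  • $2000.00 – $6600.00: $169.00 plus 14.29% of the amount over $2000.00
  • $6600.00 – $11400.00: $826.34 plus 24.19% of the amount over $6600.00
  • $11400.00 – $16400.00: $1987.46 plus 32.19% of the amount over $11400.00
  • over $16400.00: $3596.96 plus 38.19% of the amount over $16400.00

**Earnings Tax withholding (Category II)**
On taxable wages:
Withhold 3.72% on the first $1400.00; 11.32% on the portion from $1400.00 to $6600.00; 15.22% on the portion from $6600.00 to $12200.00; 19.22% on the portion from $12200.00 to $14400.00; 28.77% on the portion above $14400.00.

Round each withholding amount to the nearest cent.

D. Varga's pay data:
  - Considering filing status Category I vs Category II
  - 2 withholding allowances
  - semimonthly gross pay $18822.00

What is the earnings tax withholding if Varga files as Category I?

Earnings Tax (Category I): taxable = $18822.00 − 2×$240.00 = $18342.00
  $3596.96 + 38.19% × ($18342.00 − $16400.00) = $3596.96 + 38.19% × $1942.00 = $4338.61

$4338.61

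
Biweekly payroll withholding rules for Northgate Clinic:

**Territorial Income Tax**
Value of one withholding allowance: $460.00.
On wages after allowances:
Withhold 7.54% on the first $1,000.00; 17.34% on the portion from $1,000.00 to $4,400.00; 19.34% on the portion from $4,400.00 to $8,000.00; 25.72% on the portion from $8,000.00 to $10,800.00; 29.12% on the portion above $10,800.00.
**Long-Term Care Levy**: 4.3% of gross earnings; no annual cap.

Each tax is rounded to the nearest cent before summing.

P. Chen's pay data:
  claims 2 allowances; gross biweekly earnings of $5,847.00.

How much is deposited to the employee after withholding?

Territorial Income Tax: taxable = $5,847.00 − 2×$460.00 = $4,927.00
  $664.96 + 19.34% × ($4,927.00 − $4,400.00) = $664.96 + 19.34% × $527.00 = $766.88
Long-Term Care Levy: 4.3% × $5,847.00 = $251.42
Total withheld: $766.88 + $251.42 = $1,018.30
Net pay: $5,847.00 − $1,018.30 = $4,828.70

$4,828.70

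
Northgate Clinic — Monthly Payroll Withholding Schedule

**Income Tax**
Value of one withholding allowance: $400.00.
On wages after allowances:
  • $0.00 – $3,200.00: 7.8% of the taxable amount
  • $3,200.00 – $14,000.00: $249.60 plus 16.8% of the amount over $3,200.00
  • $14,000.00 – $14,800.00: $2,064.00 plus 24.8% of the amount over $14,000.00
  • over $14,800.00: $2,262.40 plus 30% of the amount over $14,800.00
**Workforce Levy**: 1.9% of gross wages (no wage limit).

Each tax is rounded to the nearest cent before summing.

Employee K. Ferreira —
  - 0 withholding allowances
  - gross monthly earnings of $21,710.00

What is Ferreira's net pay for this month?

$16,962.11

Income Tax: taxable = $21,710.00
  $2,262.40 + 30% × ($21,710.00 − $14,800.00) = $2,262.40 + 30% × $6,910.00 = $4,335.40
Workforce Levy: 1.9% × $21,710.00 = $412.49
Total withheld: $4,335.40 + $412.49 = $4,747.89
Net pay: $21,710.00 − $4,747.89 = $16,962.11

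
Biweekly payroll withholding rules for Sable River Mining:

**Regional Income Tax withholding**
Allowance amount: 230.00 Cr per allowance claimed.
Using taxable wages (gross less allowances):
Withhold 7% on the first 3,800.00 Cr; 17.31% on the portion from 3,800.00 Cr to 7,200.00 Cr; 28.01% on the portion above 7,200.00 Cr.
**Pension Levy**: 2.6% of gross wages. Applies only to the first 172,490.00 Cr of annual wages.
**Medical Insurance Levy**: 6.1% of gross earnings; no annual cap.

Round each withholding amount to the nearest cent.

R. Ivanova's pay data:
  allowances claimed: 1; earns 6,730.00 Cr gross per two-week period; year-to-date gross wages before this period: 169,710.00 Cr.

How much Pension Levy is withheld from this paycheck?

Pension Levy: cap 172,490.00 Cr − YTD 169,710.00 Cr = 2,780.00 Cr subject; 2.6% × 2,780.00 Cr = 72.28 Cr

72.28 Cr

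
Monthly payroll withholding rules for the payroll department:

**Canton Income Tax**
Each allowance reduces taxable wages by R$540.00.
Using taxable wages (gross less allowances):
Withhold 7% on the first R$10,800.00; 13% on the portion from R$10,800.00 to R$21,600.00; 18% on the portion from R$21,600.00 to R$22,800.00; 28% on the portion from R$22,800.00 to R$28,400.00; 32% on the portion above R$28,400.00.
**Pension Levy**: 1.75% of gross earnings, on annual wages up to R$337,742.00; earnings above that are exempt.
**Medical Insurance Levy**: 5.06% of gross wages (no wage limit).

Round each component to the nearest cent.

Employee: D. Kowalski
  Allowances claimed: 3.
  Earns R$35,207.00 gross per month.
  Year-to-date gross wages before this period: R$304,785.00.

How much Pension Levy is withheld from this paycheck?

R$576.75

Pension Levy: cap R$337,742.00 − YTD R$304,785.00 = R$32,957.00 subject; 1.75% × R$32,957.00 = R$576.75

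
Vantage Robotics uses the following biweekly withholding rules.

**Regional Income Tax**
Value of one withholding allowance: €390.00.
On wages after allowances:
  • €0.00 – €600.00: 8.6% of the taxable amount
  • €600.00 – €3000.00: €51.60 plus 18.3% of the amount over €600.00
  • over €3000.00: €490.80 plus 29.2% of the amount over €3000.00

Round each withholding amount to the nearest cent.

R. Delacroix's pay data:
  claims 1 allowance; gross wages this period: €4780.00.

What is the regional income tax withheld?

€896.68

Regional Income Tax: taxable = €4780.00 − 1×€390.00 = €4390.00
  €490.80 + 29.2% × (€4390.00 − €3000.00) = €490.80 + 29.2% × €1390.00 = €896.68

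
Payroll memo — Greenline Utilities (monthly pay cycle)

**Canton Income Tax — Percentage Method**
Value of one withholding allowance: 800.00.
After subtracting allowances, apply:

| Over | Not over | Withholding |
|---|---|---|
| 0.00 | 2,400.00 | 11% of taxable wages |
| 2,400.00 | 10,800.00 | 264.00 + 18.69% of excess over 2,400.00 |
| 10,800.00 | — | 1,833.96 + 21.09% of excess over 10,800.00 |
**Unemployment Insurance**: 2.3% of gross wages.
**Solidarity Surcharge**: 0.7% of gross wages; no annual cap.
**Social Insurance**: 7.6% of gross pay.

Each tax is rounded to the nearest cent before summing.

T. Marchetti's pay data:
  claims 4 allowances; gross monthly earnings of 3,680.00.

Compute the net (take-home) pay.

Canton Income Tax: taxable = 3,680.00 − 4×800.00 = 480.00
  11% × 480.00 = 52.80
Unemployment Insurance: 2.3% × 3,680.00 = 84.64
Solidarity Surcharge: 0.7% × 3,680.00 = 25.76
Social Insurance: 7.6% × 3,680.00 = 279.68
Total withheld: 52.80 + 84.64 + 25.76 + 279.68 = 442.88
Net pay: 3,680.00 − 442.88 = 3,237.12

3,237.12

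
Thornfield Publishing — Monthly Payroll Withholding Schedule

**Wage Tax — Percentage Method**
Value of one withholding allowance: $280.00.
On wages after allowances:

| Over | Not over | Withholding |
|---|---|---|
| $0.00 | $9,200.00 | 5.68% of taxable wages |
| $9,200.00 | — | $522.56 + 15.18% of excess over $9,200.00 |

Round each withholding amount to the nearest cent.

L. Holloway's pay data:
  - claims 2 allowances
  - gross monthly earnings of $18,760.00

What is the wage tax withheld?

Wage Tax: taxable = $18,760.00 − 2×$280.00 = $18,200.00
  $522.56 + 15.18% × ($18,200.00 − $9,200.00) = $522.56 + 15.18% × $9,000.00 = $1,888.76

$1,888.76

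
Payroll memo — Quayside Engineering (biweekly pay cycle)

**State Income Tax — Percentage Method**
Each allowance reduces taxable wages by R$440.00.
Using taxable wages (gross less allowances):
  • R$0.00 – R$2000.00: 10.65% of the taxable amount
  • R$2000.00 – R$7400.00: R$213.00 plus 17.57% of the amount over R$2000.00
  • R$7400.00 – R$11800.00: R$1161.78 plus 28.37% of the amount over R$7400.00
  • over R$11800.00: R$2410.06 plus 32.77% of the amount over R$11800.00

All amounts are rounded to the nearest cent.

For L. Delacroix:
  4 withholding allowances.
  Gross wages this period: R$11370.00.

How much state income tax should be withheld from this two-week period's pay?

R$1788.76

State Income Tax: taxable = R$11370.00 − 4×R$440.00 = R$9610.00
  R$1161.78 + 28.37% × (R$9610.00 − R$7400.00) = R$1161.78 + 28.37% × R$2210.00 = R$1788.76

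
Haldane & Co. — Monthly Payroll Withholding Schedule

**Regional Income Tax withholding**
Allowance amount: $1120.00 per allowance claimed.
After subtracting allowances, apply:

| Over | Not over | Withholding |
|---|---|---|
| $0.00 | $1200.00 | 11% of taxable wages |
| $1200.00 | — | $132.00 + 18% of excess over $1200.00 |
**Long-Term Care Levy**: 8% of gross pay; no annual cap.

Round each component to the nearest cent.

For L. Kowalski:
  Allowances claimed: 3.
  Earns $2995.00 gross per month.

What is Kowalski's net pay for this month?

Regional Income Tax: taxable = $2995.00 − 3×$1120.00 = $-365.00
  Taxable ≤ 0 → $0.00
Long-Term Care Levy: 8% × $2995.00 = $239.60
Total withheld: $0.00 + $239.60 = $239.60
Net pay: $2995.00 − $239.60 = $2755.40

$2755.40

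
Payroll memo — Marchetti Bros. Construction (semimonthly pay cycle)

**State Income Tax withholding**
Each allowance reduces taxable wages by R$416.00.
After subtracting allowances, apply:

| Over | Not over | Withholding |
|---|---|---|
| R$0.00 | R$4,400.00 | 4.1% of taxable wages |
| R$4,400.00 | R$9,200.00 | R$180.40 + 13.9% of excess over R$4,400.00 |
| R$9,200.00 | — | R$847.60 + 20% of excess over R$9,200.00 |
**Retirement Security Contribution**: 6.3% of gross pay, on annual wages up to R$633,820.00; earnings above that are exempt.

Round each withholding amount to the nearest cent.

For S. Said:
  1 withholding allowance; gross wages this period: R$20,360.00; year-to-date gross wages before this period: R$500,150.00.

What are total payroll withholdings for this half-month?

State Income Tax: taxable = R$20,360.00 − 1×R$416.00 = R$19,944.00
  R$847.60 + 20% × (R$19,944.00 − R$9,200.00) = R$847.60 + 20% × R$10,744.00 = R$2,996.40
Retirement Security Contribution: 6.3% × R$20,360.00 = R$1,282.68
Total: R$2,996.40 + R$1,282.68 = R$4,279.08

R$4,279.08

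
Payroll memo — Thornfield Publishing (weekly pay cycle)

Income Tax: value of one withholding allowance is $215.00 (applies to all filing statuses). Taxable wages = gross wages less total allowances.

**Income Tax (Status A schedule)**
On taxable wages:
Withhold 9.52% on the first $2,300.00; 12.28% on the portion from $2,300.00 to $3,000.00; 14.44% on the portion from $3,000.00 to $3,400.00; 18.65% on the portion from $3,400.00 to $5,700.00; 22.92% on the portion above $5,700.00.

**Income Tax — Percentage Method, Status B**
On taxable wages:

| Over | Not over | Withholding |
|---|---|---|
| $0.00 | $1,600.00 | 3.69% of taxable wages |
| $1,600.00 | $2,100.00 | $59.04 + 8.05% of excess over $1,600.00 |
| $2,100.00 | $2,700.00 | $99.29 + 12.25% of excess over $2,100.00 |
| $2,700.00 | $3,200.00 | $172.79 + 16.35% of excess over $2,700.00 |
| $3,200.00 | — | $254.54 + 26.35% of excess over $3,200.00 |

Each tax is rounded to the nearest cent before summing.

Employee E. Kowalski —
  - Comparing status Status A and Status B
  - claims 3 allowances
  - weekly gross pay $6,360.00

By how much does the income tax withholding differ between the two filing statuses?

$122.17

Income Tax (Status A): taxable = $6,360.00 − 3×$215.00 = $5,715.00
  $791.63 + 22.92% × ($5,715.00 − $5,700.00) = $791.63 + 22.92% × $15.00 = $795.07
Income Tax (Status B): taxable = $6,360.00 − 3×$215.00 = $5,715.00
  $254.54 + 26.35% × ($5,715.00 − $3,200.00) = $254.54 + 26.35% × $2,515.00 = $917.24
Difference: |$795.07 − $917.24| = $122.17 (higher under Status B)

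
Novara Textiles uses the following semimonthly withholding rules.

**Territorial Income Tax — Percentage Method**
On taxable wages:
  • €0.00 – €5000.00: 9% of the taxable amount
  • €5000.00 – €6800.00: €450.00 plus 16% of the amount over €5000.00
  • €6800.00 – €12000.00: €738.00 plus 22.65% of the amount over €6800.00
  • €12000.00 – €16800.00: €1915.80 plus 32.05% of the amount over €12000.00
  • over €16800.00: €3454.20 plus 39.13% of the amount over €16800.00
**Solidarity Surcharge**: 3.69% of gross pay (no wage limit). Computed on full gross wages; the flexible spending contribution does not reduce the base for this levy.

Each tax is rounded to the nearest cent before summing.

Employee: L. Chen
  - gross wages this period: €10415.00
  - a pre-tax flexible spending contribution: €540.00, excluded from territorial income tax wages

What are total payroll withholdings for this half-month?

Territorial Income Tax: taxable = €10415.00 − €540.00 = €9875.00
  €738.00 + 22.65% × (€9875.00 − €6800.00) = €738.00 + 22.65% × €3075.00 = €1434.49
Solidarity Surcharge: 3.69% × €10415.00 = €384.31
Total: €1434.49 + €384.31 = €1818.80

€1818.80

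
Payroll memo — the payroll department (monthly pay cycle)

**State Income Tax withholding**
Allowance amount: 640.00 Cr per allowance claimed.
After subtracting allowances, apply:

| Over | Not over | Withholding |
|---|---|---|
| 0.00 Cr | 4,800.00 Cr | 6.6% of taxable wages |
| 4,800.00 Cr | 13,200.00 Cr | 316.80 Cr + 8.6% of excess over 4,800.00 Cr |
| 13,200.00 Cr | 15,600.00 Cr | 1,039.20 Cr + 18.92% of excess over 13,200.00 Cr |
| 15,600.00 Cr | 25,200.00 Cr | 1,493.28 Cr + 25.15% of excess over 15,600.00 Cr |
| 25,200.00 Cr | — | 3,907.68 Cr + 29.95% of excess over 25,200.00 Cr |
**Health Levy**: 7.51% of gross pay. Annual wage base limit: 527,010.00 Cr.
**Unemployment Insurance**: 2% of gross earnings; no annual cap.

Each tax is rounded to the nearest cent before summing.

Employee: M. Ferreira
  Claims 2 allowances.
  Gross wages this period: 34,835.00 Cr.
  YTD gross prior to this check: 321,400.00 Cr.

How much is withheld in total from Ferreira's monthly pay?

State Income Tax: taxable = 34,835.00 Cr − 2×640.00 Cr = 33,555.00 Cr
  3,907.68 Cr + 29.95% × (33,555.00 Cr − 25,200.00 Cr) = 3,907.68 Cr + 29.95% × 8,355.00 Cr = 6,410.00 Cr
Health Levy: 7.51% × 34,835.00 Cr = 2,616.11 Cr
Unemployment Insurance: 2% × 34,835.00 Cr = 696.70 Cr
Total: 6,410.00 Cr + 2,616.11 Cr + 696.70 Cr = 9,722.81 Cr

9,722.81 Cr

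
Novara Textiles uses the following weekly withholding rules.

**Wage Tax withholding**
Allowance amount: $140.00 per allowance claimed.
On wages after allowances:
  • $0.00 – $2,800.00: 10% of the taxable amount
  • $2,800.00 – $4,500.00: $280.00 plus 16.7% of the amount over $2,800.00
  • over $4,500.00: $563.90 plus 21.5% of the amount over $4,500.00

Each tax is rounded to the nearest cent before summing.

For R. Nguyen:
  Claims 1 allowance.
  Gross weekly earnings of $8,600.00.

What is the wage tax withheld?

$1,415.30

Wage Tax: taxable = $8,600.00 − 1×$140.00 = $8,460.00
  $563.90 + 21.5% × ($8,460.00 − $4,500.00) = $563.90 + 21.5% × $3,960.00 = $1,415.30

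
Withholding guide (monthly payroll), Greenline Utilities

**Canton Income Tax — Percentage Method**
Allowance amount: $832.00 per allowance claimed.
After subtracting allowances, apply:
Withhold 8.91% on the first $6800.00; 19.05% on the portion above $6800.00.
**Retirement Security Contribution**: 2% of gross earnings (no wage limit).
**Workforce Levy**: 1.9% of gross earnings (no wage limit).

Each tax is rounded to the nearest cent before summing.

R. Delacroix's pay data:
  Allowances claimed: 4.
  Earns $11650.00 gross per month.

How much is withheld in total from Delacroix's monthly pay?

$1350.17

Canton Income Tax: taxable = $11650.00 − 4×$832.00 = $8322.00
  $605.88 + 19.05% × ($8322.00 − $6800.00) = $605.88 + 19.05% × $1522.00 = $895.82
Retirement Security Contribution: 2% × $11650.00 = $233.00
Workforce Levy: 1.9% × $11650.00 = $221.35
Total: $895.82 + $233.00 + $221.35 = $1350.17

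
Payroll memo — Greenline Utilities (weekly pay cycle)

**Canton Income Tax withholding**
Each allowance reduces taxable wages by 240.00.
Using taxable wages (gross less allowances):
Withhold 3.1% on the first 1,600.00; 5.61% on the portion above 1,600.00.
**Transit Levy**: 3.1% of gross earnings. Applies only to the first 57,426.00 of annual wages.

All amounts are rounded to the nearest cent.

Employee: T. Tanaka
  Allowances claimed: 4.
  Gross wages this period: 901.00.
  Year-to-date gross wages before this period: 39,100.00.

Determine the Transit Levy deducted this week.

27.93

Transit Levy: 3.1% × 901.00 = 27.93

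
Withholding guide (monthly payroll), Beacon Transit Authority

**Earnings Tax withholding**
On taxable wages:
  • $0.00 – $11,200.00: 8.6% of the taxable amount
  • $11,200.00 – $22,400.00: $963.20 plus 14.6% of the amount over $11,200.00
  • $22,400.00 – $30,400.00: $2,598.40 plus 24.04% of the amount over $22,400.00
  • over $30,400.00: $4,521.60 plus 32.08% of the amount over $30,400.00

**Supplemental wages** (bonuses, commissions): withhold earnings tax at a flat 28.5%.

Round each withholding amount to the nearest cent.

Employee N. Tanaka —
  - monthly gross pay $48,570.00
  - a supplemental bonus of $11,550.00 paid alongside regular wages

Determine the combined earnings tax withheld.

Earnings Tax: taxable = $48,570.00
  $4,521.60 + 32.08% × ($48,570.00 − $30,400.00) = $4,521.60 + 32.08% × $18,170.00 = $10,350.54
Supplemental (28.5% flat on bonus): 28.5% × $11,550.00 = $3,291.75
Total earnings tax: $10,350.54 + $3,291.75 = $13,642.29

$13,642.29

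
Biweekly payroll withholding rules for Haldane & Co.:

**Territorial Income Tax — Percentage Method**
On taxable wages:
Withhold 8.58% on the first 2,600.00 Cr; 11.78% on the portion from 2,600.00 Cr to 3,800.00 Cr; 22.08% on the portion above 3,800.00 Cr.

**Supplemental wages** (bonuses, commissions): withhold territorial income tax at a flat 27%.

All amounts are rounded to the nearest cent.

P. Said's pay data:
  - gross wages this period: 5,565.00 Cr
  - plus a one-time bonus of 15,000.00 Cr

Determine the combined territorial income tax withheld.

Territorial Income Tax: taxable = 5,565.00 Cr
  364.44 Cr + 22.08% × (5,565.00 Cr − 3,800.00 Cr) = 364.44 Cr + 22.08% × 1,765.00 Cr = 754.15 Cr
Supplemental (27% flat on bonus): 27% × 15,000.00 Cr = 4,050.00 Cr
Total territorial income tax: 754.15 Cr + 4,050.00 Cr = 4,804.15 Cr

4,804.15 Cr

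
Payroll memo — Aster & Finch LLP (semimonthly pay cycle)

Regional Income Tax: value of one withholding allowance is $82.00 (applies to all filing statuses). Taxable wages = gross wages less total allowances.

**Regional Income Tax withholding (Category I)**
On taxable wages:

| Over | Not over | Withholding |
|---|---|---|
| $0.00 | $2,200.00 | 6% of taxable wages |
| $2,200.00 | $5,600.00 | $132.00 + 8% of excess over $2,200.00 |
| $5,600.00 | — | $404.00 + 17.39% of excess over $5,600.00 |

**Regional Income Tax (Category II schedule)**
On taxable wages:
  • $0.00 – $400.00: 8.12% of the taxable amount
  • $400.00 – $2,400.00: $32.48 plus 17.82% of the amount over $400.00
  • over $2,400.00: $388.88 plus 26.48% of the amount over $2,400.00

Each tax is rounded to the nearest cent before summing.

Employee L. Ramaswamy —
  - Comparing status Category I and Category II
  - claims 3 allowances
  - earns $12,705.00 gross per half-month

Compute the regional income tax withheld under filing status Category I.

$1,596.78

Regional Income Tax (Category I): taxable = $12,705.00 − 3×$82.00 = $12,459.00
  $404.00 + 17.39% × ($12,459.00 − $5,600.00) = $404.00 + 17.39% × $6,859.00 = $1,596.78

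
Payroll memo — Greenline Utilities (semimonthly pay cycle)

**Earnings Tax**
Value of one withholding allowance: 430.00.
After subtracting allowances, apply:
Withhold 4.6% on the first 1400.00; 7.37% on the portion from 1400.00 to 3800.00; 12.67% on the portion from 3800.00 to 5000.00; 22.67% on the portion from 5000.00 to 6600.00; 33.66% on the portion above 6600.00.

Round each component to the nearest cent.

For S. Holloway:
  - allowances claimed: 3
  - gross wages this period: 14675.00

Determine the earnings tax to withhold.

3039.87

Earnings Tax: taxable = 14675.00 − 3×430.00 = 13385.00
  756.04 + 33.66% × (13385.00 − 6600.00) = 756.04 + 33.66% × 6785.00 = 3039.87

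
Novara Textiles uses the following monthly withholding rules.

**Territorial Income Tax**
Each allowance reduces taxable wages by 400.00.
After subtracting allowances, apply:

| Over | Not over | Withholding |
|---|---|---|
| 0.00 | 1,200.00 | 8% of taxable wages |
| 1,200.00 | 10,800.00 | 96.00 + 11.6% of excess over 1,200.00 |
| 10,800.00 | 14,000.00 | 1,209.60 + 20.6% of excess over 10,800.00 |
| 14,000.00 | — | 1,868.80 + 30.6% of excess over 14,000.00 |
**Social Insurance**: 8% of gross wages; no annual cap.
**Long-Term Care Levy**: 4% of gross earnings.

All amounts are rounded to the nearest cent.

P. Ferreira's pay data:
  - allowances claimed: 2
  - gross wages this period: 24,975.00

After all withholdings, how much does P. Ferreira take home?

Territorial Income Tax: taxable = 24,975.00 − 2×400.00 = 24,175.00
  1,868.80 + 30.6% × (24,175.00 − 14,000.00) = 1,868.80 + 30.6% × 10,175.00 = 4,982.35
Social Insurance: 8% × 24,975.00 = 1,998.00
Long-Term Care Levy: 4% × 24,975.00 = 999.00
Total withheld: 4,982.35 + 1,998.00 + 999.00 = 7,979.35
Net pay: 24,975.00 − 7,979.35 = 16,995.65

16,995.65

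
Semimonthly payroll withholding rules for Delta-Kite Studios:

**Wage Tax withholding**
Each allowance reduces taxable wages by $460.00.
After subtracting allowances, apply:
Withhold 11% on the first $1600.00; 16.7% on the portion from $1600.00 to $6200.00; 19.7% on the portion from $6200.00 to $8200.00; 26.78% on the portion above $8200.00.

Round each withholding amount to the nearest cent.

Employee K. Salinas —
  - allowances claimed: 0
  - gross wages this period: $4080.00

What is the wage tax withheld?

$590.16

Wage Tax: taxable = $4080.00
  $176.00 + 16.7% × ($4080.00 − $1600.00) = $176.00 + 16.7% × $2480.00 = $590.16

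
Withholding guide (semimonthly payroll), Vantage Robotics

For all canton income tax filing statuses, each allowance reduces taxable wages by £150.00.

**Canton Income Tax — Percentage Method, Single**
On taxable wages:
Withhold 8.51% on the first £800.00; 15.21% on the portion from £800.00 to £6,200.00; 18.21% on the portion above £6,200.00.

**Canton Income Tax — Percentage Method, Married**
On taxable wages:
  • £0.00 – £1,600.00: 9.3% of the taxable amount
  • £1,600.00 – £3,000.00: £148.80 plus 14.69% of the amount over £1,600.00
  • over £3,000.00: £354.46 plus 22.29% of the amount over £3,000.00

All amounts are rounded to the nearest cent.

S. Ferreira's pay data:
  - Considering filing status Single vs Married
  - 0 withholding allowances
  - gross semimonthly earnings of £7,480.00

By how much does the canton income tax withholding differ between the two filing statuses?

£230.54

Canton Income Tax (Single): taxable = £7,480.00
  £889.42 + 18.21% × (£7,480.00 − £6,200.00) = £889.42 + 18.21% × £1,280.00 = £1,122.51
Canton Income Tax (Married): taxable = £7,480.00
  £354.46 + 22.29% × (£7,480.00 − £3,000.00) = £354.46 + 22.29% × £4,480.00 = £1,353.05
Difference: |£1,122.51 − £1,353.05| = £230.54 (higher under Married)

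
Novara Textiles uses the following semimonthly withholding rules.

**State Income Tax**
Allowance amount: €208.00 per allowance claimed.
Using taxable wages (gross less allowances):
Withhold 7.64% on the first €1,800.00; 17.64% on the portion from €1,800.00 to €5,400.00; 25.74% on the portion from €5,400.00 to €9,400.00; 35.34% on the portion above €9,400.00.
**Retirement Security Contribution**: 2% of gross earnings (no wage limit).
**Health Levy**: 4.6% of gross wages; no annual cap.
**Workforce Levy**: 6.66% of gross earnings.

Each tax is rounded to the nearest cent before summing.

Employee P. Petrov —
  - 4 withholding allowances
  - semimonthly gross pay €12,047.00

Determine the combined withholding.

State Income Tax: taxable = €12,047.00 − 4×€208.00 = €11,215.00
  €1,802.16 + 35.34% × (€11,215.00 − €9,400.00) = €1,802.16 + 35.34% × €1,815.00 = €2,443.58
Retirement Security Contribution: 2% × €12,047.00 = €240.94
Health Levy: 4.6% × €12,047.00 = €554.16
Workforce Levy: 6.66% × €12,047.00 = €802.33
Total: €2,443.58 + €240.94 + €554.16 + €802.33 = €4,041.01

€4,041.01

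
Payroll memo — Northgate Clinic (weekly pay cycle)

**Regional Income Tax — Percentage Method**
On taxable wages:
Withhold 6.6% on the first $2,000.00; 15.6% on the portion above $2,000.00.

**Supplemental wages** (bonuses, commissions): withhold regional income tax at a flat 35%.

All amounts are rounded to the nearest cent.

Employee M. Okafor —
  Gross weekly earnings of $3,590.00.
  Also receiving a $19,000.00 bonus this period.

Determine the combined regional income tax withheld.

$7,030.04

Regional Income Tax: taxable = $3,590.00
  $132.00 + 15.6% × ($3,590.00 − $2,000.00) = $132.00 + 15.6% × $1,590.00 = $380.04
Supplemental (35% flat on bonus): 35% × $19,000.00 = $6,650.00
Total regional income tax: $380.04 + $6,650.00 = $7,030.04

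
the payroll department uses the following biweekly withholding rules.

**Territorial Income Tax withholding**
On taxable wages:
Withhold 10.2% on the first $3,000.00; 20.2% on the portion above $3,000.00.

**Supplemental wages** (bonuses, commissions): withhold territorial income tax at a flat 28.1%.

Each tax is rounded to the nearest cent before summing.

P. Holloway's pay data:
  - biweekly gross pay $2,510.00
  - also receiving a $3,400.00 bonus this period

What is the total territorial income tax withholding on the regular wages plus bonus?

Territorial Income Tax: taxable = $2,510.00
  10.2% × $2,510.00 = $256.02
Supplemental (28.1% flat on bonus): 28.1% × $3,400.00 = $955.40
Total territorial income tax: $256.02 + $955.40 = $1,211.42

$1,211.42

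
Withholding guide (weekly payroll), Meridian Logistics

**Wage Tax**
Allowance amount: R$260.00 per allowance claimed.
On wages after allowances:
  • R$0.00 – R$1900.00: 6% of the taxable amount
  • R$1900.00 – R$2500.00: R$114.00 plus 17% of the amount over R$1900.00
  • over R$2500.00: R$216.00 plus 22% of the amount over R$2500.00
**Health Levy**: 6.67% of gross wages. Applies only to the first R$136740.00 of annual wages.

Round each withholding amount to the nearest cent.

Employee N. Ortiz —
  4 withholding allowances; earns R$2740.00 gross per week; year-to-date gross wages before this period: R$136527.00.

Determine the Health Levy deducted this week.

R$14.21

Health Levy: cap R$136740.00 − YTD R$136527.00 = R$213.00 subject; 6.67% × R$213.00 = R$14.21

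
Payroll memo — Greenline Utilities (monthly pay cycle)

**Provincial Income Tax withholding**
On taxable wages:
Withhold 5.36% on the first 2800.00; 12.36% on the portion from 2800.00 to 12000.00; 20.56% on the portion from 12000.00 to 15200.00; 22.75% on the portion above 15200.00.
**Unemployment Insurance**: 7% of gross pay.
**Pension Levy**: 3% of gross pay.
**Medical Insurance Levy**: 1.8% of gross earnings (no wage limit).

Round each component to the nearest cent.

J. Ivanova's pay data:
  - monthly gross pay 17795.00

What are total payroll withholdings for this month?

Provincial Income Tax: taxable = 17795.00
  1945.12 + 22.75% × (17795.00 − 15200.00) = 1945.12 + 22.75% × 2595.00 = 2535.48
Unemployment Insurance: 7% × 17795.00 = 1245.65
Pension Levy: 3% × 17795.00 = 533.85
Medical Insurance Levy: 1.8% × 17795.00 = 320.31
Total: 2535.48 + 1245.65 + 533.85 + 320.31 = 4635.29

4635.29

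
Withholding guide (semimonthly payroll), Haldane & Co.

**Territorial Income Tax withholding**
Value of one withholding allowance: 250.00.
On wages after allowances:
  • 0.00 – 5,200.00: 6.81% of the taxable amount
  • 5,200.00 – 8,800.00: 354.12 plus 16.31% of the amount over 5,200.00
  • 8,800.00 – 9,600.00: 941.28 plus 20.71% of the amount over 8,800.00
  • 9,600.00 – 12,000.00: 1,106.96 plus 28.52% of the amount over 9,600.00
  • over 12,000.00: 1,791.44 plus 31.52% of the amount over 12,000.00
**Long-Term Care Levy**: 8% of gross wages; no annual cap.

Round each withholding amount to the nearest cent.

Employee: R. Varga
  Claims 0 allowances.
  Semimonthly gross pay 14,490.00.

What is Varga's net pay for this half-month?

10,754.51

Territorial Income Tax: taxable = 14,490.00
  1,791.44 + 31.52% × (14,490.00 − 12,000.00) = 1,791.44 + 31.52% × 2,490.00 = 2,576.29
Long-Term Care Levy: 8% × 14,490.00 = 1,159.20
Total withheld: 2,576.29 + 1,159.20 = 3,735.49
Net pay: 14,490.00 − 3,735.49 = 10,754.51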